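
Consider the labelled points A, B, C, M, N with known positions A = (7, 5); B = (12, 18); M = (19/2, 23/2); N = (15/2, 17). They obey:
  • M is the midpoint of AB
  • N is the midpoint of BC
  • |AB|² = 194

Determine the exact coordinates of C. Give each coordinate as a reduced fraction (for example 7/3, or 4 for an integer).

C = (3, 16)

1. C_x = 3  [C = 2·N−B = 2·(15/2, 17)−(12, 18)]
2. C_y = 16  [C = 2·N−B = 2·(15/2, 17)−(12, 18)]
   so C = (3, 16)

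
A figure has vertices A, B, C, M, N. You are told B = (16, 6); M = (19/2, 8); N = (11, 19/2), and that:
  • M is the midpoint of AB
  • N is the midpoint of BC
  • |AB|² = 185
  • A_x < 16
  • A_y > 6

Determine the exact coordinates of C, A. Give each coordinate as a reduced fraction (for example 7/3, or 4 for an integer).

1. A_x = 3  [A = 2·M−B = 2·(19/2, 8)−(16, 6)]
2. A_y = 10  [A = 2·M−B = 2·(19/2, 8)−(16, 6)]
   so A = (3, 10)
3. C_x = 6  [C = 2·N−B = 2·(11, 19/2)−(16, 6)]
4. C_y = 13  [C = 2·N−B = 2·(11, 19/2)−(16, 6)]
   so C = (6, 13)

C = (6, 13)
A = (3, 10)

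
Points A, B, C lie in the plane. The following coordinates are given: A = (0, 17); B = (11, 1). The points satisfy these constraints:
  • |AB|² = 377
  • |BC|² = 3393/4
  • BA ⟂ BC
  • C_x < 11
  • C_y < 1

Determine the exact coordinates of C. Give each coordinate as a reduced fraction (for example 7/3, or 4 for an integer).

1. C_x = -13  [[BA ⟂ BC ⇒ -11x+16y+105=0] ∩ [|C−(11, 1)|²=3393/4]]
2. C_y = -31/2  [[BA ⟂ BC ⇒ -11x+16y+105=0] ∩ [|C−(11, 1)|²=3393/4]]
   so C = (-13, -31/2)

C = (-13, -31/2)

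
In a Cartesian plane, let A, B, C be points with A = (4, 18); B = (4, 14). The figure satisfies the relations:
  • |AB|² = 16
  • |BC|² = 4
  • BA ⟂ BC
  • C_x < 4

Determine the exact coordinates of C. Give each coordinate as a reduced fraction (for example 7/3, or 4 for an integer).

C = (2, 14)

1. C_x = 2  [[BA ⟂ BC ⇒ 4y-56=0] ∩ [|C−(4, 14)|²=4]]
2. C_y = 14  [[BA ⟂ BC ⇒ 4y-56=0] ∩ [|C−(4, 14)|²=4]]
   so C = (2, 14)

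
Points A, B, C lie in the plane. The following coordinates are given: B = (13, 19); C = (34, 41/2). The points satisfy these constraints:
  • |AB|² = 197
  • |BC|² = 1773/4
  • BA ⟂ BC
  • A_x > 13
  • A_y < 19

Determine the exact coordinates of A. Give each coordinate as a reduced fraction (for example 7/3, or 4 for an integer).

A = (14, 5)

1. A_x = 14  [[BA ⟂ BC ⇒ 21x+3/2y-603/2=0] ∩ [|A−(13, 19)|²=197]]
2. A_y = 5  [[BA ⟂ BC ⇒ 21x+3/2y-603/2=0] ∩ [|A−(13, 19)|²=197]]
   so A = (14, 5)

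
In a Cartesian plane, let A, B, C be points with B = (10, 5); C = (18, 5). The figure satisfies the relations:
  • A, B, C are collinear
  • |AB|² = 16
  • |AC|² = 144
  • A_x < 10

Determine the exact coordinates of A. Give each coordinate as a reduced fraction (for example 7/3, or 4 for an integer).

A = (6, 5)

1. A_x = 6  [[A, B, C are collinear ⇒ 8y-40=0] ∩ [|A−(10, 5)|²=16]]
2. A_y = 5  [[A, B, C are collinear ⇒ 8y-40=0] ∩ [|A−(10, 5)|²=16]]
   so A = (6, 5)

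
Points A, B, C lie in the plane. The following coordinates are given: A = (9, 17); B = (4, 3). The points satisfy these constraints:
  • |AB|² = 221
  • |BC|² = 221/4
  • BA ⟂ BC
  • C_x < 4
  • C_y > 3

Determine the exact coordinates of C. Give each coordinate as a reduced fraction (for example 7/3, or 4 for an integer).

C = (-3, 11/2)

1. C_x = -3  [[BA ⟂ BC ⇒ 5x+14y-62=0] ∩ [|C−(4, 3)|²=221/4]]
2. C_y = 11/2  [[BA ⟂ BC ⇒ 5x+14y-62=0] ∩ [|C−(4, 3)|²=221/4]]
   so C = (-3, 11/2)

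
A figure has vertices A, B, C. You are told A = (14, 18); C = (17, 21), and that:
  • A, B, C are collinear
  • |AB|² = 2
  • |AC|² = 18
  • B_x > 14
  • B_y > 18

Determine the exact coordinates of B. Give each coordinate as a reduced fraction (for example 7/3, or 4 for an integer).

1. B_x = 15  [[A, B, C are collinear ⇒ 3x-3y+12=0] ∩ [|B−(14, 18)|²=2]]
2. B_y = 19  [[A, B, C are collinear ⇒ 3x-3y+12=0] ∩ [|B−(14, 18)|²=2]]
   so B = (15, 19)

B = (15, 19)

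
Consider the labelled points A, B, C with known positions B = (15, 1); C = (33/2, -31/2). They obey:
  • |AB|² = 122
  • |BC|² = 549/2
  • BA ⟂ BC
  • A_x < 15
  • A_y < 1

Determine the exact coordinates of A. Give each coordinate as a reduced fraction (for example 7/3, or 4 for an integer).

1. A_x = 4  [[BA ⟂ BC ⇒ 3/2x-33/2y-6=0] ∩ [|A−(15, 1)|²=122]]
2. A_y = 0  [[BA ⟂ BC ⇒ 3/2x-33/2y-6=0] ∩ [|A−(15, 1)|²=122]]
   so A = (4, 0)

A = (4, 0)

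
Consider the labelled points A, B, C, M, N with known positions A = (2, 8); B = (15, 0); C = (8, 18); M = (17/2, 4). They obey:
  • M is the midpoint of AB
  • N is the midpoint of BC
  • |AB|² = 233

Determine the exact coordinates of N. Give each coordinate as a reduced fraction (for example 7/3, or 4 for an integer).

N = (23/2, 9)

1. N_x = 23/2  [2·N = B+C = (15, 0)+(8, 18)]
2. N_y = 9  [2·N = B+C = (15, 0)+(8, 18)]
   so N = (23/2, 9)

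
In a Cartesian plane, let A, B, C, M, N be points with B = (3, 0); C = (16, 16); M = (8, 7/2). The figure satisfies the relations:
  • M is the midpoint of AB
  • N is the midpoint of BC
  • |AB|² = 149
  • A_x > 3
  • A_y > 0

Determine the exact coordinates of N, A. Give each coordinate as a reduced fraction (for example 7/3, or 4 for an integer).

N = (19/2, 8)
A = (13, 7)

1. A_x = 13  [A = 2·M−B = 2·(8, 7/2)−(3, 0)]
2. A_y = 7  [A = 2·M−B = 2·(8, 7/2)−(3, 0)]
   so A = (13, 7)
3. N_x = 19/2  [2·N = B+C = (3, 0)+(16, 16)]
4. N_y = 8  [2·N = B+C = (3, 0)+(16, 16)]
   so N = (19/2, 8)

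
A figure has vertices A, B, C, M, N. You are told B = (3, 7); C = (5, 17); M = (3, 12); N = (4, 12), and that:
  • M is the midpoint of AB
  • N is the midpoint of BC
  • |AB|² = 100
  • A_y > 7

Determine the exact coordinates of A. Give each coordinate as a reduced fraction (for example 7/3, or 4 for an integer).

A = (3, 17)

1. A_x = 3  [A = 2·M−B = 2·(3, 12)−(3, 7)]
2. A_y = 17  [A = 2·M−B = 2·(3, 12)−(3, 7)]
   so A = (3, 17)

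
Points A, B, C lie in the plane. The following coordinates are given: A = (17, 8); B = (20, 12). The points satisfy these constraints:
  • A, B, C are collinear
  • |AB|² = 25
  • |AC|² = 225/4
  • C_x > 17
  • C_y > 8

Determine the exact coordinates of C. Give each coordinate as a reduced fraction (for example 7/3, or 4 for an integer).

1. C_x = 43/2  [[A, B, C are collinear ⇒ -4x+3y+44=0] ∩ [|C−(17, 8)|²=225/4]]
2. C_y = 14  [[A, B, C are collinear ⇒ -4x+3y+44=0] ∩ [|C−(17, 8)|²=225/4]]
   so C = (43/2, 14)

C = (43/2, 14)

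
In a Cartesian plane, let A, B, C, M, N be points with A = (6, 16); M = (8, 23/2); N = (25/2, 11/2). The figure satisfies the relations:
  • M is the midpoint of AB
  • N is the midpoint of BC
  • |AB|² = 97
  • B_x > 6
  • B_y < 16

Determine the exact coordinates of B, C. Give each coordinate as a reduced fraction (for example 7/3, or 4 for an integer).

1. B_x = 10  [B = 2·M−A = 2·(8, 23/2)−(6, 16)]
2. B_y = 7  [B = 2·M−A = 2·(8, 23/2)−(6, 16)]
   so B = (10, 7)
3. C_x = 15  [C = 2·N−B = 2·(25/2, 11/2)−(10, 7)]
4. C_y = 4  [C = 2·N−B = 2·(25/2, 11/2)−(10, 7)]
   so C = (15, 4)

B = (10, 7)
C = (15, 4)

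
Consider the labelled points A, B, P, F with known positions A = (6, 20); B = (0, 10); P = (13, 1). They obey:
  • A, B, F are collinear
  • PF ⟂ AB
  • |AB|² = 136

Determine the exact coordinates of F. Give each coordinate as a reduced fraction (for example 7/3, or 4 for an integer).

1. F_x = -9/17  [[A, B, F are collinear ⇒ 10x-6y+60=0] ∩ [PF ⟂ AB ⇒ -6x-10y+88=0]]
2. F_y = 155/17  [[A, B, F are collinear ⇒ 10x-6y+60=0] ∩ [PF ⟂ AB ⇒ -6x-10y+88=0]]
   so F = (-9/17, 155/17)

F = (-9/17, 155/17)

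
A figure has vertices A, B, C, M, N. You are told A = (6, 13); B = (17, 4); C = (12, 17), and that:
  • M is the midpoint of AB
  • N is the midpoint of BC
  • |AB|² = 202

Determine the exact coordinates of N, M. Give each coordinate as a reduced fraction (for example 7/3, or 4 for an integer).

1. M_x = 23/2  [2·M = A+B = (6, 13)+(17, 4)]
2. M_y = 17/2  [2·M = A+B = (6, 13)+(17, 4)]
   so M = (23/2, 17/2)
3. N_x = 29/2  [2·N = B+C = (17, 4)+(12, 17)]
4. N_y = 21/2  [2·N = B+C = (17, 4)+(12, 17)]
   so N = (29/2, 21/2)

N = (29/2, 21/2)
M = (23/2, 17/2)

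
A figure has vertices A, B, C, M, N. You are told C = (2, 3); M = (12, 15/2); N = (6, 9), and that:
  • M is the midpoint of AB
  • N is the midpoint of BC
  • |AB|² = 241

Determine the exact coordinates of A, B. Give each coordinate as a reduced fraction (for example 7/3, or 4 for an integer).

A = (14, 0)
B = (10, 15)

1. B_x = 10  [B = 2·N−C = 2·(6, 9)−(2, 3)]
2. B_y = 15  [B = 2·N−C = 2·(6, 9)−(2, 3)]
   so B = (10, 15)
3. A_x = 14  [A = 2·M−B = 2·(12, 15/2)−(10, 15)]
4. A_y = 0  [A = 2·M−B = 2·(12, 15/2)−(10, 15)]
   so A = (14, 0)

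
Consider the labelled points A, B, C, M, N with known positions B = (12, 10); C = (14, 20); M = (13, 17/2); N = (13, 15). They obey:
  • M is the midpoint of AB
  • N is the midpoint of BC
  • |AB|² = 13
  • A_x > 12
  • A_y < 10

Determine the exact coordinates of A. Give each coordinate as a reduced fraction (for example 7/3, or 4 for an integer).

1. A_x = 14  [A = 2·M−B = 2·(13, 17/2)−(12, 10)]
2. A_y = 7  [A = 2·M−B = 2·(13, 17/2)−(12, 10)]
   so A = (14, 7)

A = (14, 7)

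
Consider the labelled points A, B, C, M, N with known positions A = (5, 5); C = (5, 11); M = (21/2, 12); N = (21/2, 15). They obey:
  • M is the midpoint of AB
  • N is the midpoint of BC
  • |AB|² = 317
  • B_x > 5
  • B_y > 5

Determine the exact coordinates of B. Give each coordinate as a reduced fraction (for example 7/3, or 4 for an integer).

1. B_x = 16  [B = 2·M−A = 2·(21/2, 12)−(5, 5)]
2. B_y = 19  [B = 2·M−A = 2·(21/2, 12)−(5, 5)]
   so B = (16, 19)

B = (16, 19)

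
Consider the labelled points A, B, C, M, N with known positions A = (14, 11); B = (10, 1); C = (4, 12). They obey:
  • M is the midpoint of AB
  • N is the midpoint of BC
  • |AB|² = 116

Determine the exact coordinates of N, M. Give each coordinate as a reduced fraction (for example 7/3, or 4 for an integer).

N = (7, 13/2)
M = (12, 6)

1. M_x = 12  [2·M = A+B = (14, 11)+(10, 1)]
2. M_y = 6  [2·M = A+B = (14, 11)+(10, 1)]
   so M = (12, 6)
3. N_x = 7  [2·N = B+C = (10, 1)+(4, 12)]
4. N_y = 13/2  [2·N = B+C = (10, 1)+(4, 12)]
   so N = (7, 13/2)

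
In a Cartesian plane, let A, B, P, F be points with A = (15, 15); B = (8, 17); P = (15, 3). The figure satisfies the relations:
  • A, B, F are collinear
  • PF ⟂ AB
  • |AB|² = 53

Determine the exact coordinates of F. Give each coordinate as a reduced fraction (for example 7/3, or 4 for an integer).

1. F_x = 963/53  [[A, B, F are collinear ⇒ -2x-7y+135=0] ∩ [PF ⟂ AB ⇒ -7x+2y+99=0]]
2. F_y = 747/53  [[A, B, F are collinear ⇒ -2x-7y+135=0] ∩ [PF ⟂ AB ⇒ -7x+2y+99=0]]
   so F = (963/53, 747/53)

F = (963/53, 747/53)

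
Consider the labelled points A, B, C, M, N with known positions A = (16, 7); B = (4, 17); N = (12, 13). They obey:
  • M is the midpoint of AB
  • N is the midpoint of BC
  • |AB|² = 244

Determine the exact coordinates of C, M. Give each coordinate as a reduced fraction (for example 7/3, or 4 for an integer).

1. M_x = 10  [2·M = A+B = (16, 7)+(4, 17)]
2. M_y = 12  [2·M = A+B = (16, 7)+(4, 17)]
   so M = (10, 12)
3. C_x = 20  [C = 2·N−B = 2·(12, 13)−(4, 17)]
4. C_y = 9  [C = 2·N−B = 2·(12, 13)−(4, 17)]
   so C = (20, 9)

C = (20, 9)
M = (10, 12)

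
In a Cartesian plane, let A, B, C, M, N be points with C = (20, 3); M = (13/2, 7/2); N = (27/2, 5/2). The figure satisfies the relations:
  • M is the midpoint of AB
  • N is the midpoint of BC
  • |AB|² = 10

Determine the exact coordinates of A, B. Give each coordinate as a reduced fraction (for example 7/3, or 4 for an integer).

1. B_x = 7  [B = 2·N−C = 2·(27/2, 5/2)−(20, 3)]
2. B_y = 2  [B = 2·N−C = 2·(27/2, 5/2)−(20, 3)]
   so B = (7, 2)
3. A_x = 6  [A = 2·M−B = 2·(13/2, 7/2)−(7, 2)]
4. A_y = 5  [A = 2·M−B = 2·(13/2, 7/2)−(7, 2)]
   so A = (6, 5)

A = (6, 5)
B = (7, 2)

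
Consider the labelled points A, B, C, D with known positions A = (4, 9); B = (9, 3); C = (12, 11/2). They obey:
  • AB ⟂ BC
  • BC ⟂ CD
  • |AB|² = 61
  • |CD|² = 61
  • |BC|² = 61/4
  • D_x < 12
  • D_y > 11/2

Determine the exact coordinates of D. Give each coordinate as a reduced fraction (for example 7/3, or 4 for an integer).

D = (7, 23/2)

1. D_x = 7  [[BC ⟂ CD ⇒ 3x+5/2y-199/4=0] ∩ [|D−(12, 11/2)|²=61]]
2. D_y = 23/2  [[BC ⟂ CD ⇒ 3x+5/2y-199/4=0] ∩ [|D−(12, 11/2)|²=61]]
   so D = (7, 23/2)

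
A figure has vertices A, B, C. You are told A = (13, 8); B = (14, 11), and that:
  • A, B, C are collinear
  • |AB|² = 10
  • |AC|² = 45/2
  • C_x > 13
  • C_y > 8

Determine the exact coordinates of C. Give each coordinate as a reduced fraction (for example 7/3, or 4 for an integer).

1. C_x = 29/2  [[A, B, C are collinear ⇒ -3x+1y+31=0] ∩ [|C−(13, 8)|²=45/2]]
2. C_y = 25/2  [[A, B, C are collinear ⇒ -3x+1y+31=0] ∩ [|C−(13, 8)|²=45/2]]
   so C = (29/2, 25/2)

C = (29/2, 25/2)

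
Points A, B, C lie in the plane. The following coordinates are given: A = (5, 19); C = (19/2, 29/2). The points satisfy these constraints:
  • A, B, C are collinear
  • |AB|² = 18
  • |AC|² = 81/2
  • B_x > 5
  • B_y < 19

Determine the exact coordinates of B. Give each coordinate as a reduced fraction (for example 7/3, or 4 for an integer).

B = (8, 16)

1. B_x = 8  [[A, B, C are collinear ⇒ -9/2x-9/2y+108=0] ∩ [|B−(5, 19)|²=18]]
2. B_y = 16  [[A, B, C are collinear ⇒ -9/2x-9/2y+108=0] ∩ [|B−(5, 19)|²=18]]
   so B = (8, 16)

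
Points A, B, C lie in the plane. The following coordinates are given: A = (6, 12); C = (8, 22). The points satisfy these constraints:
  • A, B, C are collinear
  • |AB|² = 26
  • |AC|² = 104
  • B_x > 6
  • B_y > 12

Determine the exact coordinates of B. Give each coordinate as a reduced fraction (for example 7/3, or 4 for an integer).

B = (7, 17)

1. B_x = 7  [[A, B, C are collinear ⇒ 10x-2y-36=0] ∩ [|B−(6, 12)|²=26]]
2. B_y = 17  [[A, B, C are collinear ⇒ 10x-2y-36=0] ∩ [|B−(6, 12)|²=26]]
   so B = (7, 17)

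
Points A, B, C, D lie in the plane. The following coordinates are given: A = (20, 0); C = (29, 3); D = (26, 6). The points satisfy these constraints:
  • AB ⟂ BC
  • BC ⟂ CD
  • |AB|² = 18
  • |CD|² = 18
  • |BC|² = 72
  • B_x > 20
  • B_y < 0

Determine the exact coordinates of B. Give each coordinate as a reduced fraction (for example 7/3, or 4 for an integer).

B = (23, -3)

1. B_x = 23  [[BC ⟂ CD ⇒ 3x-3y-78=0] ∩ [|B−(20, 0)|²=18]]
2. B_y = -3  [[BC ⟂ CD ⇒ 3x-3y-78=0] ∩ [|B−(20, 0)|²=18]]
   so B = (23, -3)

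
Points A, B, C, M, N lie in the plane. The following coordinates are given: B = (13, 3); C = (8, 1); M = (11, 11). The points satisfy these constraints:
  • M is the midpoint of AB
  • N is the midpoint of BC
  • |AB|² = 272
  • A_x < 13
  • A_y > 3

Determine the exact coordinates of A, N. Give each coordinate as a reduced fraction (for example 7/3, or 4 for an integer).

1. A_x = 9  [A = 2·M−B = 2·(11, 11)−(13, 3)]
2. A_y = 19  [A = 2·M−B = 2·(11, 11)−(13, 3)]
   so A = (9, 19)
3. N_x = 21/2  [2·N = B+C = (13, 3)+(8, 1)]
4. N_y = 2  [2·N = B+C = (13, 3)+(8, 1)]
   so N = (21/2, 2)

A = (9, 19)
N = (21/2, 2)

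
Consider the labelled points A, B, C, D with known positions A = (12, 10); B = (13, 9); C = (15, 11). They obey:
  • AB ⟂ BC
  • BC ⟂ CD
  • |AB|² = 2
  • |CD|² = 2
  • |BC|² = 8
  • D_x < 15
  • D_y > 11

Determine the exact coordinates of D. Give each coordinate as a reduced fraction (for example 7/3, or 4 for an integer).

D = (14, 12)

1. D_x = 14  [[BC ⟂ CD ⇒ 2x+2y-52=0] ∩ [|D−(15, 11)|²=2]]
2. D_y = 12  [[BC ⟂ CD ⇒ 2x+2y-52=0] ∩ [|D−(15, 11)|²=2]]
   so D = (14, 12)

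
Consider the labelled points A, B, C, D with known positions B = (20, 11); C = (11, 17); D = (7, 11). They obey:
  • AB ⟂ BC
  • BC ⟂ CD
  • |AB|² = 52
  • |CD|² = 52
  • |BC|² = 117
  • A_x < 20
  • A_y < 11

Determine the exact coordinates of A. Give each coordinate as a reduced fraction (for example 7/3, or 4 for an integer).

A = (16, 5)

1. A_x = 16  [[AB ⟂ BC ⇒ 9x-6y-114=0] ∩ [|A−(20, 11)|²=52]]
2. A_y = 5  [[AB ⟂ BC ⇒ 9x-6y-114=0] ∩ [|A−(20, 11)|²=52]]
   so A = (16, 5)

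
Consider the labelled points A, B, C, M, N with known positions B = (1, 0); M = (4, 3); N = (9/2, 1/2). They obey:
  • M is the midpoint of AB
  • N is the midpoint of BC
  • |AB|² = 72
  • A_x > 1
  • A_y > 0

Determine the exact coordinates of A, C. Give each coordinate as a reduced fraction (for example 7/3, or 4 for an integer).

A = (7, 6)
C = (8, 1)

1. A_x = 7  [A = 2·M−B = 2·(4, 3)−(1, 0)]
2. A_y = 6  [A = 2·M−B = 2·(4, 3)−(1, 0)]
   so A = (7, 6)
3. C_x = 8  [C = 2·N−B = 2·(9/2, 1/2)−(1, 0)]
4. C_y = 1  [C = 2·N−B = 2·(9/2, 1/2)−(1, 0)]
   so C = (8, 1)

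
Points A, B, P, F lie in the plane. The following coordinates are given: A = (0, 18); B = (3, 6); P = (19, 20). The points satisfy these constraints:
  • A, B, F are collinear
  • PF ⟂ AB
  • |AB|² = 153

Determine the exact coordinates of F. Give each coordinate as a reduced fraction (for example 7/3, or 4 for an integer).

1. F_x = 11/17  [[A, B, F are collinear ⇒ 12x+3y-54=0] ∩ [PF ⟂ AB ⇒ 3x-12y+183=0]]
2. F_y = 262/17  [[A, B, F are collinear ⇒ 12x+3y-54=0] ∩ [PF ⟂ AB ⇒ 3x-12y+183=0]]
   so F = (11/17, 262/17)

F = (11/17, 262/17)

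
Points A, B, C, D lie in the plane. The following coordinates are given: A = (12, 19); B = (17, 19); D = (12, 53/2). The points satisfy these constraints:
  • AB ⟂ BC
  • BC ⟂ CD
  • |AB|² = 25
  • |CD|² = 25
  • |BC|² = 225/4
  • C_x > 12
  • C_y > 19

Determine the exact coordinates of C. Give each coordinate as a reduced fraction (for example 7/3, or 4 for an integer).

C = (17, 53/2)

1. C_x = 17  [[AB ⟂ BC ⇒ 5x-85=0] ∩ [|C−(12, 53/2)|²=25]]
2. C_y = 53/2  [[AB ⟂ BC ⇒ 5x-85=0] ∩ [|C−(12, 53/2)|²=25]]
   so C = (17, 53/2)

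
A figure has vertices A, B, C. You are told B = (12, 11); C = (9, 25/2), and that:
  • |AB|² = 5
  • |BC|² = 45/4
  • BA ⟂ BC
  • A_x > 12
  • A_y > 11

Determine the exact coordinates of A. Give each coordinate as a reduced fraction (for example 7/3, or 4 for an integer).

1. A_x = 13  [[BA ⟂ BC ⇒ -3x+3/2y+39/2=0] ∩ [|A−(12, 11)|²=5]]
2. A_y = 13  [[BA ⟂ BC ⇒ -3x+3/2y+39/2=0] ∩ [|A−(12, 11)|²=5]]
   so A = (13, 13)

A = (13, 13)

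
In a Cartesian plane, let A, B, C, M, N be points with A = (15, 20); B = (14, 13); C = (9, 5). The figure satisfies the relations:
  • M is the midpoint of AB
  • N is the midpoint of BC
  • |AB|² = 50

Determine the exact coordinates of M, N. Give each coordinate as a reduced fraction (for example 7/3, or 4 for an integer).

M = (29/2, 33/2)
N = (23/2, 9)

1. M_x = 29/2  [2·M = A+B = (15, 20)+(14, 13)]
2. M_y = 33/2  [2·M = A+B = (15, 20)+(14, 13)]
   so M = (29/2, 33/2)
3. N_x = 23/2  [2·N = B+C = (14, 13)+(9, 5)]
4. N_y = 9  [2·N = B+C = (14, 13)+(9, 5)]
   so N = (23/2, 9)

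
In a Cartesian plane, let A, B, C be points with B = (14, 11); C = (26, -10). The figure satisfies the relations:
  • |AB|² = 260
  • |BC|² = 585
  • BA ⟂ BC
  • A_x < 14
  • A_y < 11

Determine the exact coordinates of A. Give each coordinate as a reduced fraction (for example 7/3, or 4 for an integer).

A = (0, 3)

1. A_x = 0  [[BA ⟂ BC ⇒ 12x-21y+63=0] ∩ [|A−(14, 11)|²=260]]
2. A_y = 3  [[BA ⟂ BC ⇒ 12x-21y+63=0] ∩ [|A−(14, 11)|²=260]]
   so A = (0, 3)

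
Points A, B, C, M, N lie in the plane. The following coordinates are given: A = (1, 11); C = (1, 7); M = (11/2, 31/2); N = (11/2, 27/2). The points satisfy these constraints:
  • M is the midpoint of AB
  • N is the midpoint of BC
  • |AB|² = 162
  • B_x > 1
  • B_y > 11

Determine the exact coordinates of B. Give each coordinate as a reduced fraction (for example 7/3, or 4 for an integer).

B = (10, 20)

1. B_x = 10  [B = 2·M−A = 2·(11/2, 31/2)−(1, 11)]
2. B_y = 20  [B = 2·M−A = 2·(11/2, 31/2)−(1, 11)]
   so B = (10, 20)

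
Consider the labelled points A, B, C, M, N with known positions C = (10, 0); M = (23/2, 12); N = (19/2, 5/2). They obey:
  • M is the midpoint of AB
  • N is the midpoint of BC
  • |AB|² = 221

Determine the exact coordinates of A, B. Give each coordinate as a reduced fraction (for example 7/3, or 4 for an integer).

1. B_x = 9  [B = 2·N−C = 2·(19/2, 5/2)−(10, 0)]
2. B_y = 5  [B = 2·N−C = 2·(19/2, 5/2)−(10, 0)]
   so B = (9, 5)
3. A_x = 14  [A = 2·M−B = 2·(23/2, 12)−(9, 5)]
4. A_y = 19  [A = 2·M−B = 2·(23/2, 12)−(9, 5)]
   so A = (14, 19)

A = (14, 19)
B = (9, 5)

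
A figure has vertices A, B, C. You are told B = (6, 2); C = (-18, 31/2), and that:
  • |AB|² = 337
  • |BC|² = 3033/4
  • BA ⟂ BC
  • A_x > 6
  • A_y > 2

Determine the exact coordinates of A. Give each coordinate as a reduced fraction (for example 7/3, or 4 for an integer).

A = (15, 18)

1. A_x = 15  [[BA ⟂ BC ⇒ -24x+27/2y+117=0] ∩ [|A−(6, 2)|²=337]]
2. A_y = 18  [[BA ⟂ BC ⇒ -24x+27/2y+117=0] ∩ [|A−(6, 2)|²=337]]
   so A = (15, 18)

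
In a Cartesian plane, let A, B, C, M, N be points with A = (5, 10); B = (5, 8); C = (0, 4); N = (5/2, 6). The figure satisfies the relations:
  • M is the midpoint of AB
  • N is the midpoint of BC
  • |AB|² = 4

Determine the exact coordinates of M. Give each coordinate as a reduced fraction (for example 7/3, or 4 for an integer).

M = (5, 9)

1. M_x = 5  [2·M = A+B = (5, 10)+(5, 8)]
2. M_y = 9  [2·M = A+B = (5, 10)+(5, 8)]
   so M = (5, 9)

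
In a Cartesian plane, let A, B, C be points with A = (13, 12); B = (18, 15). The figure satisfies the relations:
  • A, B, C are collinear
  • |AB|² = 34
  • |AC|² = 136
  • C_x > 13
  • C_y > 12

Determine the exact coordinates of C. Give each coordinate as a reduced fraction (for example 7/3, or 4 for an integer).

C = (23, 18)

1. C_x = 23  [[A, B, C are collinear ⇒ -3x+5y-21=0] ∩ [|C−(13, 12)|²=136]]
2. C_y = 18  [[A, B, C are collinear ⇒ -3x+5y-21=0] ∩ [|C−(13, 12)|²=136]]
   so C = (23, 18)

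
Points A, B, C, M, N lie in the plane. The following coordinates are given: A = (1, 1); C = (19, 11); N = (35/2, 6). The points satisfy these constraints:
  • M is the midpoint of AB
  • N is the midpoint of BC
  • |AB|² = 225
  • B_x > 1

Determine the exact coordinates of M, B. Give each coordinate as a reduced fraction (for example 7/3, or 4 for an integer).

1. B_x = 16  [B = 2·N−C = 2·(35/2, 6)−(19, 11)]
2. B_y = 1  [B = 2·N−C = 2·(35/2, 6)−(19, 11)]
   so B = (16, 1)
3. M_x = 17/2  [2·M = A+B = (1, 1)+(16, 1)]
4. M_y = 1  [2·M = A+B = (1, 1)+(16, 1)]
   so M = (17/2, 1)

M = (17/2, 1)
B = (16, 1)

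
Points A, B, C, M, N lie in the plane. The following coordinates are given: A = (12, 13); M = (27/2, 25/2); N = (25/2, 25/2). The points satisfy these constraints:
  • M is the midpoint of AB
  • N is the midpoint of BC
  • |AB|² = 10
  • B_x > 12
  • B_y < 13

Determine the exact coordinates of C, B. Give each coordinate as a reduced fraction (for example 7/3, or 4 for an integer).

1. B_x = 15  [B = 2·M−A = 2·(27/2, 25/2)−(12, 13)]
2. B_y = 12  [B = 2·M−A = 2·(27/2, 25/2)−(12, 13)]
   so B = (15, 12)
3. C_x = 10  [C = 2·N−B = 2·(25/2, 25/2)−(15, 12)]
4. C_y = 13  [C = 2·N−B = 2·(25/2, 25/2)−(15, 12)]
   so C = (10, 13)

C = (10, 13)
B = (15, 12)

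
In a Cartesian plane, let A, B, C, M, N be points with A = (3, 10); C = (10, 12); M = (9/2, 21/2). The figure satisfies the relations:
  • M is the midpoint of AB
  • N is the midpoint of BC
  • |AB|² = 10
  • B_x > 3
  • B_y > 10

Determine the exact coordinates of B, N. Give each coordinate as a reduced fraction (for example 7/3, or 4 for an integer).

B = (6, 11)
N = (8, 23/2)

1. B_x = 6  [B = 2·M−A = 2·(9/2, 21/2)−(3, 10)]
2. B_y = 11  [B = 2·M−A = 2·(9/2, 21/2)−(3, 10)]
   so B = (6, 11)
3. N_x = 8  [2·N = B+C = (6, 11)+(10, 12)]
4. N_y = 23/2  [2·N = B+C = (6, 11)+(10, 12)]
   so N = (8, 23/2)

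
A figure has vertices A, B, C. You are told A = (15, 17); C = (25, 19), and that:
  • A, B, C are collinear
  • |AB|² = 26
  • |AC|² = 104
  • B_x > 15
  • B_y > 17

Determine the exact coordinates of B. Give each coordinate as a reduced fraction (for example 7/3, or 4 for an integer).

1. B_x = 20  [[A, B, C are collinear ⇒ 2x-10y+140=0] ∩ [|B−(15, 17)|²=26]]
2. B_y = 18  [[A, B, C are collinear ⇒ 2x-10y+140=0] ∩ [|B−(15, 17)|²=26]]
   so B = (20, 18)

B = (20, 18)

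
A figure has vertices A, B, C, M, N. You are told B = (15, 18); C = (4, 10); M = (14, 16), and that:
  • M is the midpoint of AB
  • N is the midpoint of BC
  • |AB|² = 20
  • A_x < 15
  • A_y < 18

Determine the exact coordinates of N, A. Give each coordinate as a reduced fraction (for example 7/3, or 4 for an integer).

1. A_x = 13  [A = 2·M−B = 2·(14, 16)−(15, 18)]
2. A_y = 14  [A = 2·M−B = 2·(14, 16)−(15, 18)]
   so A = (13, 14)
3. N_x = 19/2  [2·N = B+C = (15, 18)+(4, 10)]
4. N_y = 14  [2·N = B+C = (15, 18)+(4, 10)]
   so N = (19/2, 14)

N = (19/2, 14)
A = (13, 14)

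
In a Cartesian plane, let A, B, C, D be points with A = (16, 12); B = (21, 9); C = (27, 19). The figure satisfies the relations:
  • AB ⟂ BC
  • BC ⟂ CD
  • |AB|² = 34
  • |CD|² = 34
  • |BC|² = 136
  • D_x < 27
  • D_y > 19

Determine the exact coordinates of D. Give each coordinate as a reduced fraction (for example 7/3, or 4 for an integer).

D = (22, 22)

1. D_x = 22  [[BC ⟂ CD ⇒ 6x+10y-352=0] ∩ [|D−(27, 19)|²=34]]
2. D_y = 22  [[BC ⟂ CD ⇒ 6x+10y-352=0] ∩ [|D−(27, 19)|²=34]]
   so D = (22, 22)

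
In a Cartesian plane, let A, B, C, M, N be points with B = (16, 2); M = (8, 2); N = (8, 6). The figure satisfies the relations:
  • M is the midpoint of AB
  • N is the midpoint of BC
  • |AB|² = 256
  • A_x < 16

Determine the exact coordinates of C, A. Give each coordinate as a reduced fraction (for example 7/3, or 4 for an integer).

1. A_x = 0  [A = 2·M−B = 2·(8, 2)−(16, 2)]
2. A_y = 2  [A = 2·M−B = 2·(8, 2)−(16, 2)]
   so A = (0, 2)
3. C_x = 0  [C = 2·N−B = 2·(8, 6)−(16, 2)]
4. C_y = 10  [C = 2·N−B = 2·(8, 6)−(16, 2)]
   so C = (0, 10)

C = (0, 10)
A = (0, 2)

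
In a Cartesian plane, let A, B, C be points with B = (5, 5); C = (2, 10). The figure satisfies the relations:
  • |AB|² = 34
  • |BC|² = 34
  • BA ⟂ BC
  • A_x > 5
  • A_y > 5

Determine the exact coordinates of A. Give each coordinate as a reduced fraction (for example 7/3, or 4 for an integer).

1. A_x = 10  [[BA ⟂ BC ⇒ -3x+5y-10=0] ∩ [|A−(5, 5)|²=34]]
2. A_y = 8  [[BA ⟂ BC ⇒ -3x+5y-10=0] ∩ [|A−(5, 5)|²=34]]
   so A = (10, 8)

A = (10, 8)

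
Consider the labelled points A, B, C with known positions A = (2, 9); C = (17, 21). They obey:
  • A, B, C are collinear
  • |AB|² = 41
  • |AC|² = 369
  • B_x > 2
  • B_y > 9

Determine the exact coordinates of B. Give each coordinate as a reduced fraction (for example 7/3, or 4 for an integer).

B = (7, 13)

1. B_x = 7  [[A, B, C are collinear ⇒ 12x-15y+111=0] ∩ [|B−(2, 9)|²=41]]
2. B_y = 13  [[A, B, C are collinear ⇒ 12x-15y+111=0] ∩ [|B−(2, 9)|²=41]]
   so B = (7, 13)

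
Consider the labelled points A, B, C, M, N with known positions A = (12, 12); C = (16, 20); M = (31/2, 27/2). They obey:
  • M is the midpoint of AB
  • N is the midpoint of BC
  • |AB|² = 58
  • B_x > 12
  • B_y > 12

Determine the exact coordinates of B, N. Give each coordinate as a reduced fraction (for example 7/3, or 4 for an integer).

B = (19, 15)
N = (35/2, 35/2)

1. B_x = 19  [B = 2·M−A = 2·(31/2, 27/2)−(12, 12)]
2. B_y = 15  [B = 2·M−A = 2·(31/2, 27/2)−(12, 12)]
   so B = (19, 15)
3. N_x = 35/2  [2·N = B+C = (19, 15)+(16, 20)]
4. N_y = 35/2  [2·N = B+C = (19, 15)+(16, 20)]
   so N = (35/2, 35/2)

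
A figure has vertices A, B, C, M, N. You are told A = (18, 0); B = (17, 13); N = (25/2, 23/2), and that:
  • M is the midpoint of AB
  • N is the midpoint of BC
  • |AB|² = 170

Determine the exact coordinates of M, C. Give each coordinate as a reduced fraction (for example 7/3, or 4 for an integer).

M = (35/2, 13/2)
C = (8, 10)

1. M_x = 35/2  [2·M = A+B = (18, 0)+(17, 13)]
2. M_y = 13/2  [2·M = A+B = (18, 0)+(17, 13)]
   so M = (35/2, 13/2)
3. C_x = 8  [C = 2·N−B = 2·(25/2, 23/2)−(17, 13)]
4. C_y = 10  [C = 2·N−B = 2·(25/2, 23/2)−(17, 13)]
   so C = (8, 10)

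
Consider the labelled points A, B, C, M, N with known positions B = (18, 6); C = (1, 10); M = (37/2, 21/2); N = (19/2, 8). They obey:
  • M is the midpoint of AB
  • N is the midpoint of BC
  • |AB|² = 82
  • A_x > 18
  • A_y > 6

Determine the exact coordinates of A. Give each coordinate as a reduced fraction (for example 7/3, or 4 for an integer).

A = (19, 15)

1. A_x = 19  [A = 2·M−B = 2·(37/2, 21/2)−(18, 6)]
2. A_y = 15  [A = 2·M−B = 2·(37/2, 21/2)−(18, 6)]
   so A = (19, 15)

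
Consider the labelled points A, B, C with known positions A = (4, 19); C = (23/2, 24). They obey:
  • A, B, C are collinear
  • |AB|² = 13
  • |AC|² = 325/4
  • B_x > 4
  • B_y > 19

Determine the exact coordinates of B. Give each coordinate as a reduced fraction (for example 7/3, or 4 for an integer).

1. B_x = 7  [[A, B, C are collinear ⇒ 5x-15/2y+245/2=0] ∩ [|B−(4, 19)|²=13]]
2. B_y = 21  [[A, B, C are collinear ⇒ 5x-15/2y+245/2=0] ∩ [|B−(4, 19)|²=13]]
   so B = (7, 21)

B = (7, 21)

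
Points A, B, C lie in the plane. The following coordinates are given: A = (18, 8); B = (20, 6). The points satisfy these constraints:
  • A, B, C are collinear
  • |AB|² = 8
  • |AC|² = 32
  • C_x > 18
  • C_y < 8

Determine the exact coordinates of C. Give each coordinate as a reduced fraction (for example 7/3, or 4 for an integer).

C = (22, 4)

1. C_x = 22  [[A, B, C are collinear ⇒ 2x+2y-52=0] ∩ [|C−(18, 8)|²=32]]
2. C_y = 4  [[A, B, C are collinear ⇒ 2x+2y-52=0] ∩ [|C−(18, 8)|²=32]]
   so C = (22, 4)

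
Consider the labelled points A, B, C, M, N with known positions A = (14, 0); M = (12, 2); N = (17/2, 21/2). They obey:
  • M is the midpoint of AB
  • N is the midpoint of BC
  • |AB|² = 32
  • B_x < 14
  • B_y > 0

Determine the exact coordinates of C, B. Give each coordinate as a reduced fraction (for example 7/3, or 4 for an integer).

1. B_x = 10  [B = 2·M−A = 2·(12, 2)−(14, 0)]
2. B_y = 4  [B = 2·M−A = 2·(12, 2)−(14, 0)]
   so B = (10, 4)
3. C_x = 7  [C = 2·N−B = 2·(17/2, 21/2)−(10, 4)]
4. C_y = 17  [C = 2·N−B = 2·(17/2, 21/2)−(10, 4)]
   so C = (7, 17)

C = (7, 17)
B = (10, 4)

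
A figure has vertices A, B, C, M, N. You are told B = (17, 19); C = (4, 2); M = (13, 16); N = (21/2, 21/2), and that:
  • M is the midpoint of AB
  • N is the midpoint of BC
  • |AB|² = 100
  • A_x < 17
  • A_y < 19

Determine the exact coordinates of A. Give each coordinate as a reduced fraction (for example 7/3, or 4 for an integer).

A = (9, 13)

1. A_x = 9  [A = 2·M−B = 2·(13, 16)−(17, 19)]
2. A_y = 13  [A = 2·M−B = 2·(13, 16)−(17, 19)]
   so A = (9, 13)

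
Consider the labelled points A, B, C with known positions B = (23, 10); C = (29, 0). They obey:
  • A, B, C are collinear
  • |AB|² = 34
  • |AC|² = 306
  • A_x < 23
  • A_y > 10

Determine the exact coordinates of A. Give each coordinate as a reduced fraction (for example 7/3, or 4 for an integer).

A = (20, 15)

1. A_x = 20  [[A, B, C are collinear ⇒ 10x+6y-290=0] ∩ [|A−(23, 10)|²=34]]
2. A_y = 15  [[A, B, C are collinear ⇒ 10x+6y-290=0] ∩ [|A−(23, 10)|²=34]]
   so A = (20, 15)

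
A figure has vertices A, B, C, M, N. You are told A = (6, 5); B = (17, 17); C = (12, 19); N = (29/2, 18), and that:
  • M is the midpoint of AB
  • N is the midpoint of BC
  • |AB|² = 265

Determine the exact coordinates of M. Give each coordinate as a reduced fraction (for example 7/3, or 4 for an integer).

M = (23/2, 11)

1. M_x = 23/2  [2·M = A+B = (6, 5)+(17, 17)]
2. M_y = 11  [2·M = A+B = (6, 5)+(17, 17)]
   so M = (23/2, 11)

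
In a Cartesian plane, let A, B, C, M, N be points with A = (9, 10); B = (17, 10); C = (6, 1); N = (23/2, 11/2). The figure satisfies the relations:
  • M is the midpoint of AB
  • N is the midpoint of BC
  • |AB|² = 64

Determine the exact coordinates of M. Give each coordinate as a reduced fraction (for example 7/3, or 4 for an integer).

M = (13, 10)

1. M_x = 13  [2·M = A+B = (9, 10)+(17, 10)]
2. M_y = 10  [2·M = A+B = (9, 10)+(17, 10)]
   so M = (13, 10)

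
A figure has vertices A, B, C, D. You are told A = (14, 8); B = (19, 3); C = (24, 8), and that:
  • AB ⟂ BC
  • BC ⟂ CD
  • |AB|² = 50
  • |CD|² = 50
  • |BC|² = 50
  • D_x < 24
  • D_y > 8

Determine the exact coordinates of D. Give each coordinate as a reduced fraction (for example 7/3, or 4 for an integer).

D = (19, 13)

1. D_x = 19  [[BC ⟂ CD ⇒ 5x+5y-160=0] ∩ [|D−(24, 8)|²=50]]
2. D_y = 13  [[BC ⟂ CD ⇒ 5x+5y-160=0] ∩ [|D−(24, 8)|²=50]]
   so D = (19, 13)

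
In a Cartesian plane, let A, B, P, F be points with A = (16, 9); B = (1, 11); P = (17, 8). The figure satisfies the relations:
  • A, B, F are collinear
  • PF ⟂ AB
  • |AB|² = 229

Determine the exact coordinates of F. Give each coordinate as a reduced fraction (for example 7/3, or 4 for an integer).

F = (3919/229, 2027/229)

1. F_x = 3919/229  [[A, B, F are collinear ⇒ -2x-15y+167=0] ∩ [PF ⟂ AB ⇒ -15x+2y+239=0]]
2. F_y = 2027/229  [[A, B, F are collinear ⇒ -2x-15y+167=0] ∩ [PF ⟂ AB ⇒ -15x+2y+239=0]]
   so F = (3919/229, 2027/229)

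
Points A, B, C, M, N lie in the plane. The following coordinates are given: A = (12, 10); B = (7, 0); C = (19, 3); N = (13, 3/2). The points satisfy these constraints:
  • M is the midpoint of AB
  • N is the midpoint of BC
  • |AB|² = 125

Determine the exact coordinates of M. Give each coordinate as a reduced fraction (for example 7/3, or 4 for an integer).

1. M_x = 19/2  [2·M = A+B = (12, 10)+(7, 0)]
2. M_y = 5  [2·M = A+B = (12, 10)+(7, 0)]
   so M = (19/2, 5)

M = (19/2, 5)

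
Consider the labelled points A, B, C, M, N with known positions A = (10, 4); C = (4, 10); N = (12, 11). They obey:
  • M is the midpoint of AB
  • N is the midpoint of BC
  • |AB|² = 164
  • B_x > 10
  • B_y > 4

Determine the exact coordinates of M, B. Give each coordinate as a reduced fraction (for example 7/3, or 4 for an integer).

M = (15, 8)
B = (20, 12)

1. B_x = 20  [B = 2·N−C = 2·(12, 11)−(4, 10)]
2. B_y = 12  [B = 2·N−C = 2·(12, 11)−(4, 10)]
   so B = (20, 12)
3. M_x = 15  [2·M = A+B = (10, 4)+(20, 12)]
4. M_y = 8  [2·M = A+B = (10, 4)+(20, 12)]
   so M = (15, 8)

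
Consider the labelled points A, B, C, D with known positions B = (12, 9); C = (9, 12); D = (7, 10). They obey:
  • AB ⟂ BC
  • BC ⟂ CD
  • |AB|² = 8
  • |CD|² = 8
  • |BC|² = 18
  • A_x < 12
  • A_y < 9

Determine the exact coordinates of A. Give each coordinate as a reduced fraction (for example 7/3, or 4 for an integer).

1. A_x = 10  [[AB ⟂ BC ⇒ 3x-3y-9=0] ∩ [|A−(12, 9)|²=8]]
2. A_y = 7  [[AB ⟂ BC ⇒ 3x-3y-9=0] ∩ [|A−(12, 9)|²=8]]
   so A = (10, 7)

A = (10, 7)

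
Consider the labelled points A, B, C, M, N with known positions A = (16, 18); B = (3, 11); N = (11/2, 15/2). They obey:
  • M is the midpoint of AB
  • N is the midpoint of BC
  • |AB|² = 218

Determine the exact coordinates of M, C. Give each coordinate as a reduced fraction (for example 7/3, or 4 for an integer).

1. M_x = 19/2  [2·M = A+B = (16, 18)+(3, 11)]
2. M_y = 29/2  [2·M = A+B = (16, 18)+(3, 11)]
   so M = (19/2, 29/2)
3. C_x = 8  [C = 2·N−B = 2·(11/2, 15/2)−(3, 11)]
4. C_y = 4  [C = 2·N−B = 2·(11/2, 15/2)−(3, 11)]
   so C = (8, 4)

M = (19/2, 29/2)
C = (8, 4)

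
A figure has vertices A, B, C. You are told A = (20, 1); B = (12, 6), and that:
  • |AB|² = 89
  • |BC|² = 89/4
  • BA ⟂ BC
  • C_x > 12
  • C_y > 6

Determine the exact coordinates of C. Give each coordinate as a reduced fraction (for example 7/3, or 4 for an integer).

C = (29/2, 10)

1. C_x = 29/2  [[BA ⟂ BC ⇒ 8x-5y-66=0] ∩ [|C−(12, 6)|²=89/4]]
2. C_y = 10  [[BA ⟂ BC ⇒ 8x-5y-66=0] ∩ [|C−(12, 6)|²=89/4]]
   so C = (29/2, 10)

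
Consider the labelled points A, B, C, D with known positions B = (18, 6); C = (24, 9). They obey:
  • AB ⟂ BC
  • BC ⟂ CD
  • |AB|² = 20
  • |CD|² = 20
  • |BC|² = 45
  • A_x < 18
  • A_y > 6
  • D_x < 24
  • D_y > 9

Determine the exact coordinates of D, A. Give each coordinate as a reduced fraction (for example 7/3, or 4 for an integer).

D = (22, 13)
A = (16, 10)

1. D_x = 22  [[BC ⟂ CD ⇒ 6x+3y-171=0] ∩ [|D−(24, 9)|²=20]]
2. D_y = 13  [[BC ⟂ CD ⇒ 6x+3y-171=0] ∩ [|D−(24, 9)|²=20]]
   so D = (22, 13)
3. A_x = 16  [[AB ⟂ BC ⇒ -6x-3y+126=0] ∩ [|A−(18, 6)|²=20]]
4. A_y = 10  [[AB ⟂ BC ⇒ -6x-3y+126=0] ∩ [|A−(18, 6)|²=20]]
   so A = (16, 10)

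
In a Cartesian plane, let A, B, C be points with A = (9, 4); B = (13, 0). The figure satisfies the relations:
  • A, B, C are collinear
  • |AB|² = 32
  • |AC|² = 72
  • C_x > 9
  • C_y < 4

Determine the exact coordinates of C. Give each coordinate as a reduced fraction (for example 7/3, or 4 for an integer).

C = (15, -2)

1. C_x = 15  [[A, B, C are collinear ⇒ 4x+4y-52=0] ∩ [|C−(9, 4)|²=72]]
2. C_y = -2  [[A, B, C are collinear ⇒ 4x+4y-52=0] ∩ [|C−(9, 4)|²=72]]
   so C = (15, -2)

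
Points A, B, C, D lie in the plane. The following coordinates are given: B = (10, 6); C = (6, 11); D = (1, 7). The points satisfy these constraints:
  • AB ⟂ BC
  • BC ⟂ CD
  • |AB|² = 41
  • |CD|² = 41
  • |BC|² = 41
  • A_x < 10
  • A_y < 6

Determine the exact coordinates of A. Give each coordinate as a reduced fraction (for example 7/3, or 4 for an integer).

A = (5, 2)

1. A_x = 5  [[AB ⟂ BC ⇒ 4x-5y-10=0] ∩ [|A−(10, 6)|²=41]]
2. A_y = 2  [[AB ⟂ BC ⇒ 4x-5y-10=0] ∩ [|A−(10, 6)|²=41]]
   so A = (5, 2)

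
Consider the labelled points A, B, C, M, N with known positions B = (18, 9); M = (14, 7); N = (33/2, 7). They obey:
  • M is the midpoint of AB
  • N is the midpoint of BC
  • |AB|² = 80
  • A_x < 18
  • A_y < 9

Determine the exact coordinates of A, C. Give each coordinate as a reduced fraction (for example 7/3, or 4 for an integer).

1. A_x = 10  [A = 2·M−B = 2·(14, 7)−(18, 9)]
2. A_y = 5  [A = 2·M−B = 2·(14, 7)−(18, 9)]
   so A = (10, 5)
3. C_x = 15  [C = 2·N−B = 2·(33/2, 7)−(18, 9)]
4. C_y = 5  [C = 2·N−B = 2·(33/2, 7)−(18, 9)]
   so C = (15, 5)

A = (10, 5)
C = (15, 5)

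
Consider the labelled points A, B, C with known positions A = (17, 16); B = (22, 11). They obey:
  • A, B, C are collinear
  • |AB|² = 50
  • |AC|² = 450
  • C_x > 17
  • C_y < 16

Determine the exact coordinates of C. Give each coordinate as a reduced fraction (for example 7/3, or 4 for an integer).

C = (32, 1)

1. C_x = 32  [[A, B, C are collinear ⇒ 5x+5y-165=0] ∩ [|C−(17, 16)|²=450]]
2. C_y = 1  [[A, B, C are collinear ⇒ 5x+5y-165=0] ∩ [|C−(17, 16)|²=450]]
   so C = (32, 1)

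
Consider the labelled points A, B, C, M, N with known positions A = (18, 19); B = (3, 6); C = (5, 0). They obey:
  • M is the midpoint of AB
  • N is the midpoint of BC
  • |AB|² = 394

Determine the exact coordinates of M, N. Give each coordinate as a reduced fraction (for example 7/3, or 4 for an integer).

M = (21/2, 25/2)
N = (4, 3)

1. M_x = 21/2  [2·M = A+B = (18, 19)+(3, 6)]
2. M_y = 25/2  [2·M = A+B = (18, 19)+(3, 6)]
   so M = (21/2, 25/2)
3. N_x = 4  [2·N = B+C = (3, 6)+(5, 0)]
4. N_y = 3  [2·N = B+C = (3, 6)+(5, 0)]
   so N = (4, 3)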